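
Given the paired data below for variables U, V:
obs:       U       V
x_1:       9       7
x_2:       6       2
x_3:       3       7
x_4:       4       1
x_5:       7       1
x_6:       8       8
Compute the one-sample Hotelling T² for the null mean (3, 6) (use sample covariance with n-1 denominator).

Step 1 — sample mean vector:
  mean(U) = (9 + 6 + 3 + 4 + 7 + 8) / 6 = 37/6 = 6.1667
  mean(V) = (7 + 2 + 7 + 1 + 1 + 8) / 6 = 26/6 = 4.3333
  x̄ = (6.1667, 4.3333),  deviation x̄ - mu_0 = (6.1667, 4.3333) - (3, 6) = (3.1667, -1.6667).

Step 2 — sample covariance matrix, S[i,j] = (1/(n-1)) · Σ_k (x_{k,i} - mean_i) · (x_{k,j} - mean_j), divisor n-1 = 5:
  S[U,U] = ((2.8333)·(2.8333) + (-0.1667)·(-0.1667) + (-3.1667)·(-3.1667) + (-2.1667)·(-2.1667) + (0.8333)·(0.8333) + (1.8333)·(1.8333)) / 5 = 26.8333/5 = 5.3667
  S[U,V] = ((2.8333)·(2.6667) + (-0.1667)·(-2.3333) + (-3.1667)·(2.6667) + (-2.1667)·(-3.3333) + (0.8333)·(-3.3333) + (1.8333)·(3.6667)) / 5 = 10.6667/5 = 2.1333
  S[V,V] = ((2.6667)·(2.6667) + (-2.3333)·(-2.3333) + (2.6667)·(2.6667) + (-3.3333)·(-3.3333) + (-3.3333)·(-3.3333) + (3.6667)·(3.6667)) / 5 = 55.3333/5 = 11.0667
  S = [[5.3667, 2.1333],
 [2.1333, 11.0667]].

Step 3 — invert S. det(S) = 5.3667·11.0667 - (2.1333)² = 54.84.
  S^{-1} = (1/det) · [[d, -b], [-b, a]] = [[0.2018, -0.0389],
 [-0.0389, 0.0979]].

Step 4 — quadratic form (x̄ - mu_0)^T · S^{-1} · (x̄ - mu_0):
  S^{-1} · (x̄ - mu_0) = (0.7039, -0.2863),
  (x̄ - mu_0)^T · [...] = (3.1667)·(0.7039) + (-1.6667)·(-0.2863) = 2.7061.

Step 5 — scale by n: T² = 6 · 2.7061 = 16.2363.

T² ≈ 16.2363


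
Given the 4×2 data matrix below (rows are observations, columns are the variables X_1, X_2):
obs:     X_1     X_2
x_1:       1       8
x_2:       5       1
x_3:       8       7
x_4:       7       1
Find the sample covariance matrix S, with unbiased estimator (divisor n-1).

Step 1 — column means:
  mean(X_1) = (1 + 5 + 8 + 7) / 4 = 21/4 = 5.25
  mean(X_2) = (8 + 1 + 7 + 1) / 4 = 17/4 = 4.25

Step 2 — sample covariance S[i,j] = (1/(n-1)) · Σ_k (x_{k,i} - mean_i) · (x_{k,j} - mean_j), with n-1 = 3.
  S[X_1,X_1] = ((-4.25)·(-4.25) + (-0.25)·(-0.25) + (2.75)·(2.75) + (1.75)·(1.75)) / 3 = 28.75/3 = 9.5833
  S[X_1,X_2] = ((-4.25)·(3.75) + (-0.25)·(-3.25) + (2.75)·(2.75) + (1.75)·(-3.25)) / 3 = -13.25/3 = -4.4167
  S[X_2,X_2] = ((3.75)·(3.75) + (-3.25)·(-3.25) + (2.75)·(2.75) + (-3.25)·(-3.25)) / 3 = 42.75/3 = 14.25

S is symmetric (S[j,i] = S[i,j]). Assembling:

S = [[9.5833, -4.4167],
 [-4.4167, 14.25]]


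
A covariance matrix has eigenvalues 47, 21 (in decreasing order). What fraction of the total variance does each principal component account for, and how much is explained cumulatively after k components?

Step 1 — total variance = trace(Sigma) = Σ λ_i = 47 + 21 = 68.

Step 2 — fraction explained by component i = λ_i / Σ λ:
  PC1: 47/68 = 0.6912
  PC2: 21/68 = 0.3088

Step 3 — cumulative fraction after k components = (λ_1 + ... + λ_k) / Σ λ:
  k = 1: 47/68 = 0.6912
  k = 2: (47 + 21)/68 = 68/68 = 1

Summary (fraction, with percent):

explained: PC1 0.6912 (69.12%), PC2 0.3088 (30.88%);  cumulative: 0.6912, 1


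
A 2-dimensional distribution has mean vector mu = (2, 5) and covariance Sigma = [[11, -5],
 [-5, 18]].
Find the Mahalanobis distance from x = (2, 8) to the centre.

Step 1 — centre the observation: (x - mu) = (0, 3).

Step 2 — invert Sigma. det(Sigma) = 11·18 - (-5)² = 173.
  Sigma^{-1} = (1/det) · [[d, -b], [-b, a]] = [[0.104, 0.0289],
 [0.0289, 0.0636]].

Step 3 — form the quadratic (x - mu)^T · Sigma^{-1} · (x - mu):
  Sigma^{-1} · (x - mu) = (0.0867, 0.1908).
  (x - mu)^T · [Sigma^{-1} · (x - mu)] = (0)·(0.0867) + (3)·(0.1908) = 0.5723.

Step 4 — take square root: d = √(0.5723) ≈ 0.7565.

d(x, mu) = √(0.5723) ≈ 0.7565


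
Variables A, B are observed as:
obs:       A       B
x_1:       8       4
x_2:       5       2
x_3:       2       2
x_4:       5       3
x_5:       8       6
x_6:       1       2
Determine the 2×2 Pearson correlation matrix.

Step 1 — column means:
  mean(A) = (8 + 5 + 2 + 5 + 8 + 1) / 6 = 29/6 = 4.8333
  mean(B) = (4 + 2 + 2 + 3 + 6 + 2) / 6 = 19/6 = 3.1667

Step 2 — sample variances and covariances s[i,j] = (1/(n-1)) · Σ_k (x_{k,i} - mean_i) · (x_{k,j} - mean_j), with n-1 = 5:
  s[A,A] = ((3.1667)·(3.1667) + (0.1667)·(0.1667) + (-2.8333)·(-2.8333) + (0.1667)·(0.1667) + (3.1667)·(3.1667) + (-3.8333)·(-3.8333)) / 5 = 42.8333/5 = 8.5667
  s[A,B] = ((3.1667)·(0.8333) + (0.1667)·(-1.1667) + (-2.8333)·(-1.1667) + (0.1667)·(-0.1667) + (3.1667)·(2.8333) + (-3.8333)·(-1.1667)) / 5 = 19.1667/5 = 3.8333
  s[B,B] = ((0.8333)·(0.8333) + (-1.1667)·(-1.1667) + (-1.1667)·(-1.1667) + (-0.1667)·(-0.1667) + (2.8333)·(2.8333) + (-1.1667)·(-1.1667)) / 5 = 12.8333/5 = 2.5667
  Sample standard deviations s_i = √(s[i,i]):
  s(A) = √(8.5667) = 2.9269
  s(B) = √(2.5667) = 1.6021

Step 3 — r_{ij} = s_{ij} / (s_i · s_j):
  r[A,A] = 1 (diagonal).
  r[A,B] = 3.8333 / (2.9269 · 1.6021) = 3.8333 / 4.6891 = 0.8175
  r[B,B] = 1 (diagonal).

R is symmetric with unit diagonal. Assembling:

R = [[1, 0.8175],
 [0.8175, 1]]


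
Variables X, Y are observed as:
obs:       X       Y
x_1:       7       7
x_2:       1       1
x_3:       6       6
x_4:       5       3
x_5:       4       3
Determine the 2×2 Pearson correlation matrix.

Step 1 — column means:
  mean(X) = (7 + 1 + 6 + 5 + 4) / 5 = 23/5 = 4.6
  mean(Y) = (7 + 1 + 6 + 3 + 3) / 5 = 20/5 = 4

Step 2 — sample variances and covariances s[i,j] = (1/(n-1)) · Σ_k (x_{k,i} - mean_i) · (x_{k,j} - mean_j), with n-1 = 4:
  s[X,X] = ((2.4)·(2.4) + (-3.6)·(-3.6) + (1.4)·(1.4) + (0.4)·(0.4) + (-0.6)·(-0.6)) / 4 = 21.2/4 = 5.3
  s[X,Y] = ((2.4)·(3) + (-3.6)·(-3) + (1.4)·(2) + (0.4)·(-1) + (-0.6)·(-1)) / 4 = 21/4 = 5.25
  s[Y,Y] = ((3)·(3) + (-3)·(-3) + (2)·(2) + (-1)·(-1) + (-1)·(-1)) / 4 = 24/4 = 6
  Sample standard deviations s_i = √(s[i,i]):
  s(X) = √(5.3) = 2.3022
  s(Y) = √(6) = 2.4495

Step 3 — r_{ij} = s_{ij} / (s_i · s_j):
  r[X,X] = 1 (diagonal).
  r[X,Y] = 5.25 / (2.3022 · 2.4495) = 5.25 / 5.6391 = 0.931
  r[Y,Y] = 1 (diagonal).

R is symmetric with unit diagonal. Assembling:

R = [[1, 0.931],
 [0.931, 1]]


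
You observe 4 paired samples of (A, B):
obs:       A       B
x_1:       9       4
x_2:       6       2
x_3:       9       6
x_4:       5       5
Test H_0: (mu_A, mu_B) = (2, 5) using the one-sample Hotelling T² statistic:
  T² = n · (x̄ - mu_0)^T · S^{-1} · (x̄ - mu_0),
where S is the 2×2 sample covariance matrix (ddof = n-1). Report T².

Step 1 — sample mean vector:
  mean(A) = (9 + 6 + 9 + 5) / 4 = 29/4 = 7.25
  mean(B) = (4 + 2 + 6 + 5) / 4 = 17/4 = 4.25
  x̄ = (7.25, 4.25),  deviation x̄ - mu_0 = (7.25, 4.25) - (2, 5) = (5.25, -0.75).

Step 2 — sample covariance matrix, S[i,j] = (1/(n-1)) · Σ_k (x_{k,i} - mean_i) · (x_{k,j} - mean_j), divisor n-1 = 3:
  S[A,A] = ((1.75)·(1.75) + (-1.25)·(-1.25) + (1.75)·(1.75) + (-2.25)·(-2.25)) / 3 = 12.75/3 = 4.25
  S[A,B] = ((1.75)·(-0.25) + (-1.25)·(-2.25) + (1.75)·(1.75) + (-2.25)·(0.75)) / 3 = 3.75/3 = 1.25
  S[B,B] = ((-0.25)·(-0.25) + (-2.25)·(-2.25) + (1.75)·(1.75) + (0.75)·(0.75)) / 3 = 8.75/3 = 2.9167
  S = [[4.25, 1.25],
 [1.25, 2.9167]].

Step 3 — invert S. det(S) = 4.25·2.9167 - (1.25)² = 10.8333.
  S^{-1} = (1/det) · [[d, -b], [-b, a]] = [[0.2692, -0.1154],
 [-0.1154, 0.3923]].

Step 4 — quadratic form (x̄ - mu_0)^T · S^{-1} · (x̄ - mu_0):
  S^{-1} · (x̄ - mu_0) = (1.5, -0.9),
  (x̄ - mu_0)^T · [...] = (5.25)·(1.5) + (-0.75)·(-0.9) = 8.55.

Step 5 — scale by n: T² = 4 · 8.55 = 34.2.

T² ≈ 34.2


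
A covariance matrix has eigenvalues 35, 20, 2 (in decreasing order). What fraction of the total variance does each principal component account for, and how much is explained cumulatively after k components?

Step 1 — total variance = trace(Sigma) = Σ λ_i = 35 + 20 + 2 = 57.

Step 2 — fraction explained by component i = λ_i / Σ λ:
  PC1: 35/57 = 0.614
  PC2: 20/57 = 0.3509
  PC3: 2/57 = 0.0351

Step 3 — cumulative fraction after k components = (λ_1 + ... + λ_k) / Σ λ:
  k = 1: 35/57 = 0.614
  k = 2: (35 + 20)/57 = 55/57 = 0.9649
  k = 3: (35 + 20 + 2)/57 = 57/57 = 1

Summary (fraction, with percent):

explained: PC1 0.614 (61.4%), PC2 0.3509 (35.09%), PC3 0.0351 (3.51%);  cumulative: 0.614, 0.9649, 1


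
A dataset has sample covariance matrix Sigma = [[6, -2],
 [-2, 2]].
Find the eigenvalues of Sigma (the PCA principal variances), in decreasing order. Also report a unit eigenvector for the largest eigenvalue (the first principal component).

Step 1 — characteristic polynomial of 2×2 Sigma:
  det(Sigma - λI) = λ² - trace · λ + det = 0.
  trace = 6 + 2 = 8, det = 6·2 - (-2)² = 8.
Step 2 — discriminant:
  Δ = trace² - 4·det = 64 - 32 = 32.
Step 3 — eigenvalues:
  λ = (trace ± √Δ)/2 = (8 ± 5.6569)/2,
  λ_1 = 6.8284,  λ_2 = 1.1716.

Step 4 — unit eigenvector for λ_1: solve (Sigma - λ_1 I)v = 0. First row:
  (6 - 6.8284)·v_x + (-2)·v_y = 0, i.e. (-0.8284)·v_x + (-2)·v_y = 0,
  so v ∝ (b, λ_1 - a) = (-2, 0.8284); multiply by -1 so the first entry is positive: u = (2, -0.8284).
  ||u|| = √((2)² + (-0.8284)²) = √(4.6863) ≈ 2.1648,
  v_1 = u/||u|| ≈ (0.9239, -0.3827) (||v_1|| = 1).

λ_1 = 6.8284,  λ_2 = 1.1716;  v_1 ≈ (0.9239, -0.3827)


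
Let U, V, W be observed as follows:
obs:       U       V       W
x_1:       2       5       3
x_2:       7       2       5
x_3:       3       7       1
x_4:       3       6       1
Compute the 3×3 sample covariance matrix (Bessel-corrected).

Step 1 — column means:
  mean(U) = (2 + 7 + 3 + 3) / 4 = 15/4 = 3.75
  mean(V) = (5 + 2 + 7 + 6) / 4 = 20/4 = 5
  mean(W) = (3 + 5 + 1 + 1) / 4 = 10/4 = 2.5

Step 2 — sample covariance S[i,j] = (1/(n-1)) · Σ_k (x_{k,i} - mean_i) · (x_{k,j} - mean_j), with n-1 = 3.
  S[U,U] = ((-1.75)·(-1.75) + (3.25)·(3.25) + (-0.75)·(-0.75) + (-0.75)·(-0.75)) / 3 = 14.75/3 = 4.9167
  S[U,V] = ((-1.75)·(0) + (3.25)·(-3) + (-0.75)·(2) + (-0.75)·(1)) / 3 = -12/3 = -4
  S[U,W] = ((-1.75)·(0.5) + (3.25)·(2.5) + (-0.75)·(-1.5) + (-0.75)·(-1.5)) / 3 = 9.5/3 = 3.1667
  S[V,V] = ((0)·(0) + (-3)·(-3) + (2)·(2) + (1)·(1)) / 3 = 14/3 = 4.6667
  S[V,W] = ((0)·(0.5) + (-3)·(2.5) + (2)·(-1.5) + (1)·(-1.5)) / 3 = -12/3 = -4
  S[W,W] = ((0.5)·(0.5) + (2.5)·(2.5) + (-1.5)·(-1.5) + (-1.5)·(-1.5)) / 3 = 11/3 = 3.6667

S is symmetric (S[j,i] = S[i,j]). Assembling:

S = [[4.9167, -4, 3.1667],
 [-4, 4.6667, -4],
 [3.1667, -4, 3.6667]]


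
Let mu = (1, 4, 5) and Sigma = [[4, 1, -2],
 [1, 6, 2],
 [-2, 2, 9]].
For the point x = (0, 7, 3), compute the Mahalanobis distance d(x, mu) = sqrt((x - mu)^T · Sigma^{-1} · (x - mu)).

Step 1 — centre the observation: (x - mu) = (-1, 3, -2).

Step 2 — invert Sigma (cofactor / det for 3×3, or solve directly):
  Sigma^{-1} = [[0.3145, -0.0818, 0.0881],
 [-0.0818, 0.2013, -0.0629],
 [0.0881, -0.0629, 0.1447]].

Step 3 — form the quadratic (x - mu)^T · Sigma^{-1} · (x - mu):
  Sigma^{-1} · (x - mu) = (-0.7358, 0.8113, -0.566).
  (x - mu)^T · [Sigma^{-1} · (x - mu)] = (-1)·(-0.7358) + (3)·(0.8113) + (-2)·(-0.566) = 4.3019.

Step 4 — take square root: d = √(4.3019) ≈ 2.0741.

d(x, mu) = √(4.3019) ≈ 2.0741


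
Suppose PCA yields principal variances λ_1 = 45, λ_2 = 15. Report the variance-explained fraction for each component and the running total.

Step 1 — total variance = trace(Sigma) = Σ λ_i = 45 + 15 = 60.

Step 2 — fraction explained by component i = λ_i / Σ λ:
  PC1: 45/60 = 0.75
  PC2: 15/60 = 0.25

Step 3 — cumulative fraction after k components = (λ_1 + ... + λ_k) / Σ λ:
  k = 1: 45/60 = 0.75
  k = 2: (45 + 15)/60 = 60/60 = 1

Summary (fraction, with percent):

explained: PC1 0.75 (75%), PC2 0.25 (25%);  cumulative: 0.75, 1


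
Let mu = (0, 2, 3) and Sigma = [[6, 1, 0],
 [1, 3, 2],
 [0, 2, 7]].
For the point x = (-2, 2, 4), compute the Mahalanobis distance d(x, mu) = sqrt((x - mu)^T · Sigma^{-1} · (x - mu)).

Step 1 — centre the observation: (x - mu) = (-2, 0, 1).

Step 2 — invert Sigma (cofactor / det for 3×3, or solve directly):
  Sigma^{-1} = [[0.1789, -0.0737, 0.0211],
 [-0.0737, 0.4421, -0.1263],
 [0.0211, -0.1263, 0.1789]].

Step 3 — form the quadratic (x - mu)^T · Sigma^{-1} · (x - mu):
  Sigma^{-1} · (x - mu) = (-0.3368, 0.0211, 0.1368).
  (x - mu)^T · [Sigma^{-1} · (x - mu)] = (-2)·(-0.3368) + (0)·(0.0211) + (1)·(0.1368) = 0.8105.

Step 4 — take square root: d = √(0.8105) ≈ 0.9003.

d(x, mu) = √(0.8105) ≈ 0.9003


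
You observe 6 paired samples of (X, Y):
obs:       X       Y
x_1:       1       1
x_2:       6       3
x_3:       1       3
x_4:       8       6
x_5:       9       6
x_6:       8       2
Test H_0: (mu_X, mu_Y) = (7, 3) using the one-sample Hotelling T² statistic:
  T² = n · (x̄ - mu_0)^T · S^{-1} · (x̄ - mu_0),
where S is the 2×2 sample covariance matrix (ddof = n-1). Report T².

Step 1 — sample mean vector:
  mean(X) = (1 + 6 + 1 + 8 + 9 + 8) / 6 = 33/6 = 5.5
  mean(Y) = (1 + 3 + 3 + 6 + 6 + 2) / 6 = 21/6 = 3.5
  x̄ = (5.5, 3.5),  deviation x̄ - mu_0 = (5.5, 3.5) - (7, 3) = (-1.5, 0.5).

Step 2 — sample covariance matrix, S[i,j] = (1/(n-1)) · Σ_k (x_{k,i} - mean_i) · (x_{k,j} - mean_j), divisor n-1 = 5:
  S[X,X] = ((-4.5)·(-4.5) + (0.5)·(0.5) + (-4.5)·(-4.5) + (2.5)·(2.5) + (3.5)·(3.5) + (2.5)·(2.5)) / 5 = 65.5/5 = 13.1
  S[X,Y] = ((-4.5)·(-2.5) + (0.5)·(-0.5) + (-4.5)·(-0.5) + (2.5)·(2.5) + (3.5)·(2.5) + (2.5)·(-1.5)) / 5 = 24.5/5 = 4.9
  S[Y,Y] = ((-2.5)·(-2.5) + (-0.5)·(-0.5) + (-0.5)·(-0.5) + (2.5)·(2.5) + (2.5)·(2.5) + (-1.5)·(-1.5)) / 5 = 21.5/5 = 4.3
  S = [[13.1, 4.9],
 [4.9, 4.3]].

Step 3 — invert S. det(S) = 13.1·4.3 - (4.9)² = 32.32.
  S^{-1} = (1/det) · [[d, -b], [-b, a]] = [[0.133, -0.1516],
 [-0.1516, 0.4053]].

Step 4 — quadratic form (x̄ - mu_0)^T · S^{-1} · (x̄ - mu_0):
  S^{-1} · (x̄ - mu_0) = (-0.2754, 0.4301),
  (x̄ - mu_0)^T · [...] = (-1.5)·(-0.2754) + (0.5)·(0.4301) = 0.6281.

Step 5 — scale by n: T² = 6 · 0.6281 = 3.7686.

T² ≈ 3.7686


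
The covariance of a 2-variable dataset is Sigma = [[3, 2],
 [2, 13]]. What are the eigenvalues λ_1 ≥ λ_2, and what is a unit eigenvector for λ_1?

Step 1 — characteristic polynomial of 2×2 Sigma:
  det(Sigma - λI) = λ² - trace · λ + det = 0.
  trace = 3 + 13 = 16, det = 3·13 - (2)² = 35.
Step 2 — discriminant:
  Δ = trace² - 4·det = 256 - 140 = 116.
Step 3 — eigenvalues:
  λ = (trace ± √Δ)/2 = (16 ± 10.7703)/2,
  λ_1 = 13.3852,  λ_2 = 2.6148.

Step 4 — unit eigenvector for λ_1: solve (Sigma - λ_1 I)v = 0. First row:
  (3 - 13.3852)·v_x + (2)·v_y = 0, i.e. (-10.3852)·v_x + (2)·v_y = 0,
  so v ∝ (b, λ_1 - a) = (2, 10.3852) = u.
  ||u|| = √((2)² + (10.3852)²) = √(111.8516) ≈ 10.576,
  v_1 = u/||u|| ≈ (0.1891, 0.982) (||v_1|| = 1).

λ_1 = 13.3852,  λ_2 = 2.6148;  v_1 ≈ (0.1891, 0.982)


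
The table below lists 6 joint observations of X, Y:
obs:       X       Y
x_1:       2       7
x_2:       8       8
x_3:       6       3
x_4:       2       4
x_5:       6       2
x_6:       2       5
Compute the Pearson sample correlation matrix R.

Step 1 — column means:
  mean(X) = (2 + 8 + 6 + 2 + 6 + 2) / 6 = 26/6 = 4.3333
  mean(Y) = (7 + 8 + 3 + 4 + 2 + 5) / 6 = 29/6 = 4.8333

Step 2 — sample variances and covariances s[i,j] = (1/(n-1)) · Σ_k (x_{k,i} - mean_i) · (x_{k,j} - mean_j), with n-1 = 5:
  s[X,X] = ((-2.3333)·(-2.3333) + (3.6667)·(3.6667) + (1.6667)·(1.6667) + (-2.3333)·(-2.3333) + (1.6667)·(1.6667) + (-2.3333)·(-2.3333)) / 5 = 35.3333/5 = 7.0667
  s[X,Y] = ((-2.3333)·(2.1667) + (3.6667)·(3.1667) + (1.6667)·(-1.8333) + (-2.3333)·(-0.8333) + (1.6667)·(-2.8333) + (-2.3333)·(0.1667)) / 5 = 0.3333/5 = 0.0667
  s[Y,Y] = ((2.1667)·(2.1667) + (3.1667)·(3.1667) + (-1.8333)·(-1.8333) + (-0.8333)·(-0.8333) + (-2.8333)·(-2.8333) + (0.1667)·(0.1667)) / 5 = 26.8333/5 = 5.3667
  Sample standard deviations s_i = √(s[i,i]):
  s(X) = √(7.0667) = 2.6583
  s(Y) = √(5.3667) = 2.3166

Step 3 — r_{ij} = s_{ij} / (s_i · s_j):
  r[X,X] = 1 (diagonal).
  r[X,Y] = 0.0667 / (2.6583 · 2.3166) = 0.0667 / 6.1583 = 0.0108
  r[Y,Y] = 1 (diagonal).

R is symmetric with unit diagonal. Assembling:

R = [[1, 0.0108],
 [0.0108, 1]]


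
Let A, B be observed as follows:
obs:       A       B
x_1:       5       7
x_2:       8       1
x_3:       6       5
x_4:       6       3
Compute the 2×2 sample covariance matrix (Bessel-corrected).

Step 1 — column means:
  mean(A) = (5 + 8 + 6 + 6) / 4 = 25/4 = 6.25
  mean(B) = (7 + 1 + 5 + 3) / 4 = 16/4 = 4

Step 2 — sample covariance S[i,j] = (1/(n-1)) · Σ_k (x_{k,i} - mean_i) · (x_{k,j} - mean_j), with n-1 = 3.
  S[A,A] = ((-1.25)·(-1.25) + (1.75)·(1.75) + (-0.25)·(-0.25) + (-0.25)·(-0.25)) / 3 = 4.75/3 = 1.5833
  S[A,B] = ((-1.25)·(3) + (1.75)·(-3) + (-0.25)·(1) + (-0.25)·(-1)) / 3 = -9/3 = -3
  S[B,B] = ((3)·(3) + (-3)·(-3) + (1)·(1) + (-1)·(-1)) / 3 = 20/3 = 6.6667

S is symmetric (S[j,i] = S[i,j]). Assembling:

S = [[1.5833, -3],
 [-3, 6.6667]]


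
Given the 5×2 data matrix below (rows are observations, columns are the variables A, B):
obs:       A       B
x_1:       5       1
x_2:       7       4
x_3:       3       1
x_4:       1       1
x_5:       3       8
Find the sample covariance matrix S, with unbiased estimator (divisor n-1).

Step 1 — column means:
  mean(A) = (5 + 7 + 3 + 1 + 3) / 5 = 19/5 = 3.8
  mean(B) = (1 + 4 + 1 + 1 + 8) / 5 = 15/5 = 3

Step 2 — sample covariance S[i,j] = (1/(n-1)) · Σ_k (x_{k,i} - mean_i) · (x_{k,j} - mean_j), with n-1 = 4.
  S[A,A] = ((1.2)·(1.2) + (3.2)·(3.2) + (-0.8)·(-0.8) + (-2.8)·(-2.8) + (-0.8)·(-0.8)) / 4 = 20.8/4 = 5.2
  S[A,B] = ((1.2)·(-2) + (3.2)·(1) + (-0.8)·(-2) + (-2.8)·(-2) + (-0.8)·(5)) / 4 = 4/4 = 1
  S[B,B] = ((-2)·(-2) + (1)·(1) + (-2)·(-2) + (-2)·(-2) + (5)·(5)) / 4 = 38/4 = 9.5

S is symmetric (S[j,i] = S[i,j]). Assembling:

S = [[5.2, 1],
 [1, 9.5]]


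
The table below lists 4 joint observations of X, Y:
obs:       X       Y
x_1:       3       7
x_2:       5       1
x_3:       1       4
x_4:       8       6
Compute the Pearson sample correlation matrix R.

Step 1 — column means:
  mean(X) = (3 + 5 + 1 + 8) / 4 = 17/4 = 4.25
  mean(Y) = (7 + 1 + 4 + 6) / 4 = 18/4 = 4.5

Step 2 — sample variances and covariances s[i,j] = (1/(n-1)) · Σ_k (x_{k,i} - mean_i) · (x_{k,j} - mean_j), with n-1 = 3:
  s[X,X] = ((-1.25)·(-1.25) + (0.75)·(0.75) + (-3.25)·(-3.25) + (3.75)·(3.75)) / 3 = 26.75/3 = 8.9167
  s[X,Y] = ((-1.25)·(2.5) + (0.75)·(-3.5) + (-3.25)·(-0.5) + (3.75)·(1.5)) / 3 = 1.5/3 = 0.5
  s[Y,Y] = ((2.5)·(2.5) + (-3.5)·(-3.5) + (-0.5)·(-0.5) + (1.5)·(1.5)) / 3 = 21/3 = 7
  Sample standard deviations s_i = √(s[i,i]):
  s(X) = √(8.9167) = 2.9861
  s(Y) = √(7) = 2.6458

Step 3 — r_{ij} = s_{ij} / (s_i · s_j):
  r[X,X] = 1 (diagonal).
  r[X,Y] = 0.5 / (2.9861 · 2.6458) = 0.5 / 7.9004 = 0.0633
  r[Y,Y] = 1 (diagonal).

R is symmetric with unit diagonal. Assembling:

R = [[1, 0.0633],
 [0.0633, 1]]


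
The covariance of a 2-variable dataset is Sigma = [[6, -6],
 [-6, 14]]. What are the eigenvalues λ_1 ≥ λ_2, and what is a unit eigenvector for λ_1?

Step 1 — characteristic polynomial of 2×2 Sigma:
  det(Sigma - λI) = λ² - trace · λ + det = 0.
  trace = 6 + 14 = 20, det = 6·14 - (-6)² = 48.
Step 2 — discriminant:
  Δ = trace² - 4·det = 400 - 192 = 208.
Step 3 — eigenvalues:
  λ = (trace ± √Δ)/2 = (20 ± 14.4222)/2,
  λ_1 = 17.2111,  λ_2 = 2.7889.

Step 4 — unit eigenvector for λ_1: solve (Sigma - λ_1 I)v = 0. First row:
  (6 - 17.2111)·v_x + (-6)·v_y = 0, i.e. (-11.2111)·v_x + (-6)·v_y = 0,
  so v ∝ (b, λ_1 - a) = (-6, 11.2111); multiply by -1 so the first entry is positive: u = (6, -11.2111).
  ||u|| = √((6)² + (-11.2111)²) = √(161.6888) ≈ 12.7157,
  v_1 = u/||u|| ≈ (0.4719, -0.8817) (||v_1|| = 1).

λ_1 = 17.2111,  λ_2 = 2.7889;  v_1 ≈ (0.4719, -0.8817)


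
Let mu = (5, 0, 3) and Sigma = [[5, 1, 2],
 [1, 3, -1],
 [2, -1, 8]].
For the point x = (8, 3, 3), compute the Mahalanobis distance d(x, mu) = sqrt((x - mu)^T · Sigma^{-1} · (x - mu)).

Step 1 — centre the observation: (x - mu) = (3, 3, 0).

Step 2 — invert Sigma (cofactor / det for 3×3, or solve directly):
  Sigma^{-1} = [[0.2527, -0.1099, -0.0769],
 [-0.1099, 0.3956, 0.0769],
 [-0.0769, 0.0769, 0.1538]].

Step 3 — form the quadratic (x - mu)^T · Sigma^{-1} · (x - mu):
  Sigma^{-1} · (x - mu) = (0.4286, 0.8571, 0).
  (x - mu)^T · [Sigma^{-1} · (x - mu)] = (3)·(0.4286) + (3)·(0.8571) + (0)·(0) = 3.8571.

Step 4 — take square root: d = √(3.8571) ≈ 1.964.

d(x, mu) = √(3.8571) ≈ 1.964


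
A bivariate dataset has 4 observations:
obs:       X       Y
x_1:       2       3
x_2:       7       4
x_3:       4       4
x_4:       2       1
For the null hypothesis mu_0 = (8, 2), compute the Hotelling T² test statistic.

Step 1 — sample mean vector:
  mean(X) = (2 + 7 + 4 + 2) / 4 = 15/4 = 3.75
  mean(Y) = (3 + 4 + 4 + 1) / 4 = 12/4 = 3
  x̄ = (3.75, 3),  deviation x̄ - mu_0 = (3.75, 3) - (8, 2) = (-4.25, 1).

Step 2 — sample covariance matrix, S[i,j] = (1/(n-1)) · Σ_k (x_{k,i} - mean_i) · (x_{k,j} - mean_j), divisor n-1 = 3:
  S[X,X] = ((-1.75)·(-1.75) + (3.25)·(3.25) + (0.25)·(0.25) + (-1.75)·(-1.75)) / 3 = 16.75/3 = 5.5833
  S[X,Y] = ((-1.75)·(0) + (3.25)·(1) + (0.25)·(1) + (-1.75)·(-2)) / 3 = 7/3 = 2.3333
  S[Y,Y] = ((0)·(0) + (1)·(1) + (1)·(1) + (-2)·(-2)) / 3 = 6/3 = 2
  S = [[5.5833, 2.3333],
 [2.3333, 2]].

Step 3 — invert S. det(S) = 5.5833·2 - (2.3333)² = 5.7222.
  S^{-1} = (1/det) · [[d, -b], [-b, a]] = [[0.3495, -0.4078],
 [-0.4078, 0.9757]].

Step 4 — quadratic form (x̄ - mu_0)^T · S^{-1} · (x̄ - mu_0):
  S^{-1} · (x̄ - mu_0) = (-1.8932, 2.7087),
  (x̄ - mu_0)^T · [...] = (-4.25)·(-1.8932) + (1)·(2.7087) = 10.7549.

Step 5 — scale by n: T² = 4 · 10.7549 = 43.0194.

T² ≈ 43.0194


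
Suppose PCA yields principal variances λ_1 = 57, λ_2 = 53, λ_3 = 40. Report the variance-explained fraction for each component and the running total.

Step 1 — total variance = trace(Sigma) = Σ λ_i = 57 + 53 + 40 = 150.

Step 2 — fraction explained by component i = λ_i / Σ λ:
  PC1: 57/150 = 0.38
  PC2: 53/150 = 0.3533
  PC3: 40/150 = 0.2667

Step 3 — cumulative fraction after k components = (λ_1 + ... + λ_k) / Σ λ:
  k = 1: 57/150 = 0.38
  k = 2: (57 + 53)/150 = 110/150 = 0.7333
  k = 3: (57 + 53 + 40)/150 = 150/150 = 1

Summary (fraction, with percent):

explained: PC1 0.38 (38%), PC2 0.3533 (35.33%), PC3 0.2667 (26.67%);  cumulative: 0.38, 0.7333, 1


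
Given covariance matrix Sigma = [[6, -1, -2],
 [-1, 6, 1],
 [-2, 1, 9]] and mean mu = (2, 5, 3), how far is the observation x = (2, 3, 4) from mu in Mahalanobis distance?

Step 1 — centre the observation: (x - mu) = (0, -2, 1).

Step 2 — invert Sigma (cofactor / det for 3×3, or solve directly):
  Sigma^{-1} = [[0.1834, 0.0242, 0.0381],
 [0.0242, 0.173, -0.0138],
 [0.0381, -0.0138, 0.1211]].

Step 3 — form the quadratic (x - mu)^T · Sigma^{-1} · (x - mu):
  Sigma^{-1} · (x - mu) = (-0.0104, -0.3599, 0.1488).
  (x - mu)^T · [Sigma^{-1} · (x - mu)] = (0)·(-0.0104) + (-2)·(-0.3599) + (1)·(0.1488) = 0.8685.

Step 4 — take square root: d = √(0.8685) ≈ 0.9319.

d(x, mu) = √(0.8685) ≈ 0.9319


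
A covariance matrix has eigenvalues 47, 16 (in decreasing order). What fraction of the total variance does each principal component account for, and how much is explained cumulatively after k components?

Step 1 — total variance = trace(Sigma) = Σ λ_i = 47 + 16 = 63.

Step 2 — fraction explained by component i = λ_i / Σ λ:
  PC1: 47/63 = 0.746
  PC2: 16/63 = 0.254

Step 3 — cumulative fraction after k components = (λ_1 + ... + λ_k) / Σ λ:
  k = 1: 47/63 = 0.746
  k = 2: (47 + 16)/63 = 63/63 = 1

Summary (fraction, with percent):

explained: PC1 0.746 (74.6%), PC2 0.254 (25.4%);  cumulative: 0.746, 1


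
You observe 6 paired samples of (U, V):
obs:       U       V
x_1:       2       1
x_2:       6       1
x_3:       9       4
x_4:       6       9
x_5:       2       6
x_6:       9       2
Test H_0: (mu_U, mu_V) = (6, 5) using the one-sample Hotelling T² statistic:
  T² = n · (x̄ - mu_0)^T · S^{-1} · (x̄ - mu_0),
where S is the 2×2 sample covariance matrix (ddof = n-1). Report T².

Step 1 — sample mean vector:
  mean(U) = (2 + 6 + 9 + 6 + 2 + 9) / 6 = 34/6 = 5.6667
  mean(V) = (1 + 1 + 4 + 9 + 6 + 2) / 6 = 23/6 = 3.8333
  x̄ = (5.6667, 3.8333),  deviation x̄ - mu_0 = (5.6667, 3.8333) - (6, 5) = (-0.3333, -1.1667).

Step 2 — sample covariance matrix, S[i,j] = (1/(n-1)) · Σ_k (x_{k,i} - mean_i) · (x_{k,j} - mean_j), divisor n-1 = 5:
  S[U,U] = ((-3.6667)·(-3.6667) + (0.3333)·(0.3333) + (3.3333)·(3.3333) + (0.3333)·(0.3333) + (-3.6667)·(-3.6667) + (3.3333)·(3.3333)) / 5 = 49.3333/5 = 9.8667
  S[U,V] = ((-3.6667)·(-2.8333) + (0.3333)·(-2.8333) + (3.3333)·(0.1667) + (0.3333)·(5.1667) + (-3.6667)·(2.1667) + (3.3333)·(-1.8333)) / 5 = -2.3333/5 = -0.4667
  S[V,V] = ((-2.8333)·(-2.8333) + (-2.8333)·(-2.8333) + (0.1667)·(0.1667) + (5.1667)·(5.1667) + (2.1667)·(2.1667) + (-1.8333)·(-1.8333)) / 5 = 50.8333/5 = 10.1667
  S = [[9.8667, -0.4667],
 [-0.4667, 10.1667]].

Step 3 — invert S. det(S) = 9.8667·10.1667 - (-0.4667)² = 100.0933.
  S^{-1} = (1/det) · [[d, -b], [-b, a]] = [[0.1016, 0.0047],
 [0.0047, 0.0986]].

Step 4 — quadratic form (x̄ - mu_0)^T · S^{-1} · (x̄ - mu_0):
  S^{-1} · (x̄ - mu_0) = (-0.0393, -0.1166),
  (x̄ - mu_0)^T · [...] = (-0.3333)·(-0.0393) + (-1.1667)·(-0.1166) = 0.1491.

Step 5 — scale by n: T² = 6 · 0.1491 = 0.8945.

T² ≈ 0.8945


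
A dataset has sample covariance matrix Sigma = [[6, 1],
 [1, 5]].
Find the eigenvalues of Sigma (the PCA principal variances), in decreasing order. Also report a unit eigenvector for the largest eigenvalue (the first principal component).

Step 1 — characteristic polynomial of 2×2 Sigma:
  det(Sigma - λI) = λ² - trace · λ + det = 0.
  trace = 6 + 5 = 11, det = 6·5 - (1)² = 29.
Step 2 — discriminant:
  Δ = trace² - 4·det = 121 - 116 = 5.
Step 3 — eigenvalues:
  λ = (trace ± √Δ)/2 = (11 ± 2.2361)/2,
  λ_1 = 6.618,  λ_2 = 4.382.

Step 4 — unit eigenvector for λ_1: solve (Sigma - λ_1 I)v = 0. First row:
  (6 - 6.618)·v_x + (1)·v_y = 0, i.e. (-0.618)·v_x + (1)·v_y = 0,
  so v ∝ (b, λ_1 - a) = (1, 0.618) = u.
  ||u|| = √((1)² + (0.618)²) = √(1.382) ≈ 1.1756,
  v_1 = u/||u|| ≈ (0.8507, 0.5257) (||v_1|| = 1).

λ_1 = 6.618,  λ_2 = 4.382;  v_1 ≈ (0.8507, 0.5257)


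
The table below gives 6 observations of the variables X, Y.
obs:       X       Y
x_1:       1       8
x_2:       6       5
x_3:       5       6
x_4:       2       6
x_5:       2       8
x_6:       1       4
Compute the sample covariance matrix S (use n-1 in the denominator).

Step 1 — column means:
  mean(X) = (1 + 6 + 5 + 2 + 2 + 1) / 6 = 17/6 = 2.8333
  mean(Y) = (8 + 5 + 6 + 6 + 8 + 4) / 6 = 37/6 = 6.1667

Step 2 — sample covariance S[i,j] = (1/(n-1)) · Σ_k (x_{k,i} - mean_i) · (x_{k,j} - mean_j), with n-1 = 5.
  S[X,X] = ((-1.8333)·(-1.8333) + (3.1667)·(3.1667) + (2.1667)·(2.1667) + (-0.8333)·(-0.8333) + (-0.8333)·(-0.8333) + (-1.8333)·(-1.8333)) / 5 = 22.8333/5 = 4.5667
  S[X,Y] = ((-1.8333)·(1.8333) + (3.1667)·(-1.1667) + (2.1667)·(-0.1667) + (-0.8333)·(-0.1667) + (-0.8333)·(1.8333) + (-1.8333)·(-2.1667)) / 5 = -4.8333/5 = -0.9667
  S[Y,Y] = ((1.8333)·(1.8333) + (-1.1667)·(-1.1667) + (-0.1667)·(-0.1667) + (-0.1667)·(-0.1667) + (1.8333)·(1.8333) + (-2.1667)·(-2.1667)) / 5 = 12.8333/5 = 2.5667

S is symmetric (S[j,i] = S[i,j]). Assembling:

S = [[4.5667, -0.9667],
 [-0.9667, 2.5667]]


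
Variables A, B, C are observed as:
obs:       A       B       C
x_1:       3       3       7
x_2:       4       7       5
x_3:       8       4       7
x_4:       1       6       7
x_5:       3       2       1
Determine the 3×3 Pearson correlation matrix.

Step 1 — column means:
  mean(A) = (3 + 4 + 8 + 1 + 3) / 5 = 19/5 = 3.8
  mean(B) = (3 + 7 + 4 + 6 + 2) / 5 = 22/5 = 4.4
  mean(C) = (7 + 5 + 7 + 7 + 1) / 5 = 27/5 = 5.4

Step 2 — sample variances and covariances s[i,j] = (1/(n-1)) · Σ_k (x_{k,i} - mean_i) · (x_{k,j} - mean_j), with n-1 = 4:
  s[A,A] = ((-0.8)·(-0.8) + (0.2)·(0.2) + (4.2)·(4.2) + (-2.8)·(-2.8) + (-0.8)·(-0.8)) / 4 = 26.8/4 = 6.7
  s[A,B] = ((-0.8)·(-1.4) + (0.2)·(2.6) + (4.2)·(-0.4) + (-2.8)·(1.6) + (-0.8)·(-2.4)) / 4 = -2.6/4 = -0.65
  s[A,C] = ((-0.8)·(1.6) + (0.2)·(-0.4) + (4.2)·(1.6) + (-2.8)·(1.6) + (-0.8)·(-4.4)) / 4 = 4.4/4 = 1.1
  s[B,B] = ((-1.4)·(-1.4) + (2.6)·(2.6) + (-0.4)·(-0.4) + (1.6)·(1.6) + (-2.4)·(-2.4)) / 4 = 17.2/4 = 4.3
  s[B,C] = ((-1.4)·(1.6) + (2.6)·(-0.4) + (-0.4)·(1.6) + (1.6)·(1.6) + (-2.4)·(-4.4)) / 4 = 9.2/4 = 2.3
  s[C,C] = ((1.6)·(1.6) + (-0.4)·(-0.4) + (1.6)·(1.6) + (1.6)·(1.6) + (-4.4)·(-4.4)) / 4 = 27.2/4 = 6.8
  Sample standard deviations s_i = √(s[i,i]):
  s(A) = √(6.7) = 2.5884
  s(B) = √(4.3) = 2.0736
  s(C) = √(6.8) = 2.6077

Step 3 — r_{ij} = s_{ij} / (s_i · s_j):
  r[A,A] = 1 (diagonal).
  r[A,B] = -0.65 / (2.5884 · 2.0736) = -0.65 / 5.3675 = -0.1211
  r[A,C] = 1.1 / (2.5884 · 2.6077) = 1.1 / 6.7498 = 0.163
  r[B,B] = 1 (diagonal).
  r[B,C] = 2.3 / (2.0736 · 2.6077) = 2.3 / 5.4074 = 0.4253
  r[C,C] = 1 (diagonal).

R is symmetric with unit diagonal. Assembling:

R = [[1, -0.1211, 0.163],
 [-0.1211, 1, 0.4253],
 [0.163, 0.4253, 1]]


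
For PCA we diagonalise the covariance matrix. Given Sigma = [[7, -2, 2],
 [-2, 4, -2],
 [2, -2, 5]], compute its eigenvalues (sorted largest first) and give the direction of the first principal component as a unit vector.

Step 1 — characteristic polynomial p(λ) = det(λI - Sigma) = λ³ - tr·λ² + c_1·λ - det, where tr = trace, c_1 = sum of the principal 2×2 minors, det = det(Sigma):
  tr = 7 + 4 + 5 = 16,
  c_1 = (7·4 - (-2)²) + (7·5 - (2)²) + (4·5 - (-2)²) = 24 + 31 + 16 = 71,
  det = 7·(4·5 - (-2)²) - (-2)·((-2)·5 - (-2)·(2)) + (2)·((-2)·(-2) - 4·(2)) = 7·(16) - (-2)·(-6) + (2)·(-4) = 92.
  So p(λ) = λ³ - 16λ² + 71λ - 92.
Step 2 — look for an integer root (rational root theorem: any rational root is an integer divisor of 92). Testing λ = 4:
  p(4) = 64 - 256 + 284 - 92 = 0  ✓
  Dividing out (λ - 4): p(λ) = (λ - 4)(λ² - 12λ + 23).
Step 3 — remaining eigenvalues from the quadratic λ² - 12λ + 23 = 0:
  Δ = 12² - 4·23 = 144 - 92 = 52,  λ = (12 ± √52)/2 = (12 ± 7.2111)/2 ≈ 9.6056 or 2.3944.
  Sorted: λ_1 = 9.6056,  λ_2 = 4,  λ_3 = 2.3944  (check: sum = 16 = tr ✓).

Step 4 — unit eigenvector for λ_1 ≈ 9.6056: v spans the null space of (Sigma - λ_1 I), whose rows are
  r_1 = (-2.6056, -2, 2),  r_2 = (-2, -5.6056, -2),  r_3 = (2, -2, -4.6056).
  v is orthogonal to every row, so take v ∝ r_1 × r_2 = ((-2)·(-2) - (2)·(-5.6056), (2)·(-2) - (-2.6056)·(-2), (-2.6056)·(-5.6056) - (-2)·(-2)) ≈ (15.2111, -9.2111, 10.6056).
  Let u = (15.2111, -9.2111, 10.6056).
  ||u|| = √((15.2111)² + (-9.2111)² + (10.6056)²) = √(428.6998) ≈ 20.7051,  v_1 = u/||u|| ≈ (0.7347, -0.4449, 0.5122) (||v_1|| = 1).

λ_1 = 9.6056,  λ_2 = 4,  λ_3 = 2.3944;  v_1 ≈ (0.7347, -0.4449, 0.5122)


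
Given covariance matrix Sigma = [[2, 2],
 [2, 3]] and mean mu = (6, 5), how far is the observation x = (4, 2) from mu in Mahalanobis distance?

Step 1 — centre the observation: (x - mu) = (-2, -3).

Step 2 — invert Sigma. det(Sigma) = 2·3 - (2)² = 2.
  Sigma^{-1} = (1/det) · [[d, -b], [-b, a]] = [[1.5, -1],
 [-1, 1]].

Step 3 — form the quadratic (x - mu)^T · Sigma^{-1} · (x - mu):
  Sigma^{-1} · (x - mu) = (0, -1).
  (x - mu)^T · [Sigma^{-1} · (x - mu)] = (-2)·(0) + (-3)·(-1) = 3.

Step 4 — take square root: d = √(3) ≈ 1.7321.

d(x, mu) = √(3) ≈ 1.7321


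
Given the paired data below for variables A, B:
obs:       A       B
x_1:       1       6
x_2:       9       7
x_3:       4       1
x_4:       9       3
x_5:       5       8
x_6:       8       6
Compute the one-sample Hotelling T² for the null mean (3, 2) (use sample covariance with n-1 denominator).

Step 1 — sample mean vector:
  mean(A) = (1 + 9 + 4 + 9 + 5 + 8) / 6 = 36/6 = 6
  mean(B) = (6 + 7 + 1 + 3 + 8 + 6) / 6 = 31/6 = 5.1667
  x̄ = (6, 5.1667),  deviation x̄ - mu_0 = (6, 5.1667) - (3, 2) = (3, 3.1667).

Step 2 — sample covariance matrix, S[i,j] = (1/(n-1)) · Σ_k (x_{k,i} - mean_i) · (x_{k,j} - mean_j), divisor n-1 = 5:
  S[A,A] = ((-5)·(-5) + (3)·(3) + (-2)·(-2) + (3)·(3) + (-1)·(-1) + (2)·(2)) / 5 = 52/5 = 10.4
  S[A,B] = ((-5)·(0.8333) + (3)·(1.8333) + (-2)·(-4.1667) + (3)·(-2.1667) + (-1)·(2.8333) + (2)·(0.8333)) / 5 = 2/5 = 0.4
  S[B,B] = ((0.8333)·(0.8333) + (1.8333)·(1.8333) + (-4.1667)·(-4.1667) + (-2.1667)·(-2.1667) + (2.8333)·(2.8333) + (0.8333)·(0.8333)) / 5 = 34.8333/5 = 6.9667
  S = [[10.4, 0.4],
 [0.4, 6.9667]].

Step 3 — invert S. det(S) = 10.4·6.9667 - (0.4)² = 72.2933.
  S^{-1} = (1/det) · [[d, -b], [-b, a]] = [[0.0964, -0.0055],
 [-0.0055, 0.1439]].

Step 4 — quadratic form (x̄ - mu_0)^T · S^{-1} · (x̄ - mu_0):
  S^{-1} · (x̄ - mu_0) = (0.2716, 0.439),
  (x̄ - mu_0)^T · [...] = (3)·(0.2716) + (3.1667)·(0.439) = 2.2048.

Step 5 — scale by n: T² = 6 · 2.2048 = 13.2285.

T² ≈ 13.2285


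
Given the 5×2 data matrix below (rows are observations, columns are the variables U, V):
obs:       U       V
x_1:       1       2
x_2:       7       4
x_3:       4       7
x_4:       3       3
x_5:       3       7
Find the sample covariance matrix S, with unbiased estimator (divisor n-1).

Step 1 — column means:
  mean(U) = (1 + 7 + 4 + 3 + 3) / 5 = 18/5 = 3.6
  mean(V) = (2 + 4 + 7 + 3 + 7) / 5 = 23/5 = 4.6

Step 2 — sample covariance S[i,j] = (1/(n-1)) · Σ_k (x_{k,i} - mean_i) · (x_{k,j} - mean_j), with n-1 = 4.
  S[U,U] = ((-2.6)·(-2.6) + (3.4)·(3.4) + (0.4)·(0.4) + (-0.6)·(-0.6) + (-0.6)·(-0.6)) / 4 = 19.2/4 = 4.8
  S[U,V] = ((-2.6)·(-2.6) + (3.4)·(-0.6) + (0.4)·(2.4) + (-0.6)·(-1.6) + (-0.6)·(2.4)) / 4 = 5.2/4 = 1.3
  S[V,V] = ((-2.6)·(-2.6) + (-0.6)·(-0.6) + (2.4)·(2.4) + (-1.6)·(-1.6) + (2.4)·(2.4)) / 4 = 21.2/4 = 5.3

S is symmetric (S[j,i] = S[i,j]). Assembling:

S = [[4.8, 1.3],
 [1.3, 5.3]]


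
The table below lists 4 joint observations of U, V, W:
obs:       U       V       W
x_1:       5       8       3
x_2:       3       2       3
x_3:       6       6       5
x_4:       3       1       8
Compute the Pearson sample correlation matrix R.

Step 1 — column means:
  mean(U) = (5 + 3 + 6 + 3) / 4 = 17/4 = 4.25
  mean(V) = (8 + 2 + 6 + 1) / 4 = 17/4 = 4.25
  mean(W) = (3 + 3 + 5 + 8) / 4 = 19/4 = 4.75

Step 2 — sample variances and covariances s[i,j] = (1/(n-1)) · Σ_k (x_{k,i} - mean_i) · (x_{k,j} - mean_j), with n-1 = 3:
  s[U,U] = ((0.75)·(0.75) + (-1.25)·(-1.25) + (1.75)·(1.75) + (-1.25)·(-1.25)) / 3 = 6.75/3 = 2.25
  s[U,V] = ((0.75)·(3.75) + (-1.25)·(-2.25) + (1.75)·(1.75) + (-1.25)·(-3.25)) / 3 = 12.75/3 = 4.25
  s[U,W] = ((0.75)·(-1.75) + (-1.25)·(-1.75) + (1.75)·(0.25) + (-1.25)·(3.25)) / 3 = -2.75/3 = -0.9167
  s[V,V] = ((3.75)·(3.75) + (-2.25)·(-2.25) + (1.75)·(1.75) + (-3.25)·(-3.25)) / 3 = 32.75/3 = 10.9167
  s[V,W] = ((3.75)·(-1.75) + (-2.25)·(-1.75) + (1.75)·(0.25) + (-3.25)·(3.25)) / 3 = -12.75/3 = -4.25
  s[W,W] = ((-1.75)·(-1.75) + (-1.75)·(-1.75) + (0.25)·(0.25) + (3.25)·(3.25)) / 3 = 16.75/3 = 5.5833
  Sample standard deviations s_i = √(s[i,i]):
  s(U) = √(2.25) = 1.5
  s(V) = √(10.9167) = 3.304
  s(W) = √(5.5833) = 2.3629

Step 3 — r_{ij} = s_{ij} / (s_i · s_j):
  r[U,U] = 1 (diagonal).
  r[U,V] = 4.25 / (1.5 · 3.304) = 4.25 / 4.9561 = 0.8575
  r[U,W] = -0.9167 / (1.5 · 2.3629) = -0.9167 / 3.5444 = -0.2586
  r[V,V] = 1 (diagonal).
  r[V,W] = -4.25 / (3.304 · 2.3629) = -4.25 / 7.8071 = -0.5444
  r[W,W] = 1 (diagonal).

R is symmetric with unit diagonal. Assembling:

R = [[1, 0.8575, -0.2586],
 [0.8575, 1, -0.5444],
 [-0.2586, -0.5444, 1]]


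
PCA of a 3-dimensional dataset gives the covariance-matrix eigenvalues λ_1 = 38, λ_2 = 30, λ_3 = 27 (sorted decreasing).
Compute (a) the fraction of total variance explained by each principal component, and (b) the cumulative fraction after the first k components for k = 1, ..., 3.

Step 1 — total variance = trace(Sigma) = Σ λ_i = 38 + 30 + 27 = 95.

Step 2 — fraction explained by component i = λ_i / Σ λ:
  PC1: 38/95 = 0.4
  PC2: 30/95 = 0.3158
  PC3: 27/95 = 0.2842

Step 3 — cumulative fraction after k components = (λ_1 + ... + λ_k) / Σ λ:
  k = 1: 38/95 = 0.4
  k = 2: (38 + 30)/95 = 68/95 = 0.7158
  k = 3: (38 + 30 + 27)/95 = 95/95 = 1

Summary (fraction, with percent):

explained: PC1 0.4 (40%), PC2 0.3158 (31.58%), PC3 0.2842 (28.42%);  cumulative: 0.4, 0.7158, 1


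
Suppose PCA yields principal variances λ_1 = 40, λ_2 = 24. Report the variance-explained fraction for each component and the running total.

Step 1 — total variance = trace(Sigma) = Σ λ_i = 40 + 24 = 64.

Step 2 — fraction explained by component i = λ_i / Σ λ:
  PC1: 40/64 = 0.625
  PC2: 24/64 = 0.375

Step 3 — cumulative fraction after k components = (λ_1 + ... + λ_k) / Σ λ:
  k = 1: 40/64 = 0.625
  k = 2: (40 + 24)/64 = 64/64 = 1

Summary (fraction, with percent):

explained: PC1 0.625 (62.5%), PC2 0.375 (37.5%);  cumulative: 0.625, 1


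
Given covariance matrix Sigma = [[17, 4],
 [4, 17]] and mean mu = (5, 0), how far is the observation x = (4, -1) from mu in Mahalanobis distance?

Step 1 — centre the observation: (x - mu) = (-1, -1).

Step 2 — invert Sigma. det(Sigma) = 17·17 - (4)² = 273.
  Sigma^{-1} = (1/det) · [[d, -b], [-b, a]] = [[0.0623, -0.0147],
 [-0.0147, 0.0623]].

Step 3 — form the quadratic (x - mu)^T · Sigma^{-1} · (x - mu):
  Sigma^{-1} · (x - mu) = (-0.0476, -0.0476).
  (x - mu)^T · [Sigma^{-1} · (x - mu)] = (-1)·(-0.0476) + (-1)·(-0.0476) = 0.0952.

Step 4 — take square root: d = √(0.0952) ≈ 0.3086.

d(x, mu) = √(0.0952) ≈ 0.3086


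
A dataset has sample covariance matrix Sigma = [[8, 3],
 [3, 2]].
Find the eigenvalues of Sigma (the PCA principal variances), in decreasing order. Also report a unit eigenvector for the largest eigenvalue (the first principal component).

Step 1 — characteristic polynomial of 2×2 Sigma:
  det(Sigma - λI) = λ² - trace · λ + det = 0.
  trace = 8 + 2 = 10, det = 8·2 - (3)² = 7.
Step 2 — discriminant:
  Δ = trace² - 4·det = 100 - 28 = 72.
Step 3 — eigenvalues:
  λ = (trace ± √Δ)/2 = (10 ± 8.4853)/2,
  λ_1 = 9.2426,  λ_2 = 0.7574.

Step 4 — unit eigenvector for λ_1: solve (Sigma - λ_1 I)v = 0. First row:
  (8 - 9.2426)·v_x + (3)·v_y = 0, i.e. (-1.2426)·v_x + (3)·v_y = 0,
  so v ∝ (b, λ_1 - a) = (3, 1.2426) = u.
  ||u|| = √((3)² + (1.2426)²) = √(10.5442) ≈ 3.2472,
  v_1 = u/||u|| ≈ (0.9239, 0.3827) (||v_1|| = 1).

λ_1 = 9.2426,  λ_2 = 0.7574;  v_1 ≈ (0.9239, 0.3827)


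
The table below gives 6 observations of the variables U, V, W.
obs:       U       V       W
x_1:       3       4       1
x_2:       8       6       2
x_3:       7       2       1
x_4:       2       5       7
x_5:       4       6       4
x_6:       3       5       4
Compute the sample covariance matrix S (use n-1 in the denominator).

Step 1 — column means:
  mean(U) = (3 + 8 + 7 + 2 + 4 + 3) / 6 = 27/6 = 4.5
  mean(V) = (4 + 6 + 2 + 5 + 6 + 5) / 6 = 28/6 = 4.6667
  mean(W) = (1 + 2 + 1 + 7 + 4 + 4) / 6 = 19/6 = 3.1667

Step 2 — sample covariance S[i,j] = (1/(n-1)) · Σ_k (x_{k,i} - mean_i) · (x_{k,j} - mean_j), with n-1 = 5.
  S[U,U] = ((-1.5)·(-1.5) + (3.5)·(3.5) + (2.5)·(2.5) + (-2.5)·(-2.5) + (-0.5)·(-0.5) + (-1.5)·(-1.5)) / 5 = 29.5/5 = 5.9
  S[U,V] = ((-1.5)·(-0.6667) + (3.5)·(1.3333) + (2.5)·(-2.6667) + (-2.5)·(0.3333) + (-0.5)·(1.3333) + (-1.5)·(0.3333)) / 5 = -3/5 = -0.6
  S[U,W] = ((-1.5)·(-2.1667) + (3.5)·(-1.1667) + (2.5)·(-2.1667) + (-2.5)·(3.8333) + (-0.5)·(0.8333) + (-1.5)·(0.8333)) / 5 = -17.5/5 = -3.5
  S[V,V] = ((-0.6667)·(-0.6667) + (1.3333)·(1.3333) + (-2.6667)·(-2.6667) + (0.3333)·(0.3333) + (1.3333)·(1.3333) + (0.3333)·(0.3333)) / 5 = 11.3333/5 = 2.2667
  S[V,W] = ((-0.6667)·(-2.1667) + (1.3333)·(-1.1667) + (-2.6667)·(-2.1667) + (0.3333)·(3.8333) + (1.3333)·(0.8333) + (0.3333)·(0.8333)) / 5 = 8.3333/5 = 1.6667
  S[W,W] = ((-2.1667)·(-2.1667) + (-1.1667)·(-1.1667) + (-2.1667)·(-2.1667) + (3.8333)·(3.8333) + (0.8333)·(0.8333) + (0.8333)·(0.8333)) / 5 = 26.8333/5 = 5.3667

S is symmetric (S[j,i] = S[i,j]). Assembling:

S = [[5.9, -0.6, -3.5],
 [-0.6, 2.2667, 1.6667],
 [-3.5, 1.6667, 5.3667]]
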